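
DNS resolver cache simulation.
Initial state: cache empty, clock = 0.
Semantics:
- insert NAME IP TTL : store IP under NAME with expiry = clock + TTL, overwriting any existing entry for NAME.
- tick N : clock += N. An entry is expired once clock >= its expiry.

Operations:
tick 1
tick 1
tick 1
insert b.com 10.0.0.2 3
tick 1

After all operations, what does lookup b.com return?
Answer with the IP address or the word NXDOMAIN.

Op 1: tick 1 -> clock=1.
Op 2: tick 1 -> clock=2.
Op 3: tick 1 -> clock=3.
Op 4: insert b.com -> 10.0.0.2 (expiry=3+3=6). clock=3
Op 5: tick 1 -> clock=4.
lookup b.com: present, ip=10.0.0.2 expiry=6 > clock=4

Answer: 10.0.0.2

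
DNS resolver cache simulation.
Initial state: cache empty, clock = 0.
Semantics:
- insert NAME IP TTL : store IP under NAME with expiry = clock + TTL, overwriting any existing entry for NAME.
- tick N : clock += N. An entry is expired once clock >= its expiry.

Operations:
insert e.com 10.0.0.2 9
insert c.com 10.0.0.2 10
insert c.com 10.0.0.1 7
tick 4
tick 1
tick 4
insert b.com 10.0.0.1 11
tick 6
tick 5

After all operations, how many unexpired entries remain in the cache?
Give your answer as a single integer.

Op 1: insert e.com -> 10.0.0.2 (expiry=0+9=9). clock=0
Op 2: insert c.com -> 10.0.0.2 (expiry=0+10=10). clock=0
Op 3: insert c.com -> 10.0.0.1 (expiry=0+7=7). clock=0
Op 4: tick 4 -> clock=4.
Op 5: tick 1 -> clock=5.
Op 6: tick 4 -> clock=9. purged={c.com,e.com}
Op 7: insert b.com -> 10.0.0.1 (expiry=9+11=20). clock=9
Op 8: tick 6 -> clock=15.
Op 9: tick 5 -> clock=20. purged={b.com}
Final cache (unexpired): {} -> size=0

Answer: 0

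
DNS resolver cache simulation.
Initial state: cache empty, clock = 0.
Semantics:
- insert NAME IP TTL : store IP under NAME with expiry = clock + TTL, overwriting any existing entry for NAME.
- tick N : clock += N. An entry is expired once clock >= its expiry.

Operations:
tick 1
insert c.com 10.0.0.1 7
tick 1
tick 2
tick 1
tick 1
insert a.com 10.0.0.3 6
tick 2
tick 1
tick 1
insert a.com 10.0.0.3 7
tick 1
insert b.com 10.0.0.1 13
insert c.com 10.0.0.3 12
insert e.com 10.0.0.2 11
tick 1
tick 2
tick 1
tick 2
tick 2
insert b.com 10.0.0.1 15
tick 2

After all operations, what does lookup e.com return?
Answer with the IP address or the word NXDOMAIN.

Op 1: tick 1 -> clock=1.
Op 2: insert c.com -> 10.0.0.1 (expiry=1+7=8). clock=1
Op 3: tick 1 -> clock=2.
Op 4: tick 2 -> clock=4.
Op 5: tick 1 -> clock=5.
Op 6: tick 1 -> clock=6.
Op 7: insert a.com -> 10.0.0.3 (expiry=6+6=12). clock=6
Op 8: tick 2 -> clock=8. purged={c.com}
Op 9: tick 1 -> clock=9.
Op 10: tick 1 -> clock=10.
Op 11: insert a.com -> 10.0.0.3 (expiry=10+7=17). clock=10
Op 12: tick 1 -> clock=11.
Op 13: insert b.com -> 10.0.0.1 (expiry=11+13=24). clock=11
Op 14: insert c.com -> 10.0.0.3 (expiry=11+12=23). clock=11
Op 15: insert e.com -> 10.0.0.2 (expiry=11+11=22). clock=11
Op 16: tick 1 -> clock=12.
Op 17: tick 2 -> clock=14.
Op 18: tick 1 -> clock=15.
Op 19: tick 2 -> clock=17. purged={a.com}
Op 20: tick 2 -> clock=19.
Op 21: insert b.com -> 10.0.0.1 (expiry=19+15=34). clock=19
Op 22: tick 2 -> clock=21.
lookup e.com: present, ip=10.0.0.2 expiry=22 > clock=21

Answer: 10.0.0.2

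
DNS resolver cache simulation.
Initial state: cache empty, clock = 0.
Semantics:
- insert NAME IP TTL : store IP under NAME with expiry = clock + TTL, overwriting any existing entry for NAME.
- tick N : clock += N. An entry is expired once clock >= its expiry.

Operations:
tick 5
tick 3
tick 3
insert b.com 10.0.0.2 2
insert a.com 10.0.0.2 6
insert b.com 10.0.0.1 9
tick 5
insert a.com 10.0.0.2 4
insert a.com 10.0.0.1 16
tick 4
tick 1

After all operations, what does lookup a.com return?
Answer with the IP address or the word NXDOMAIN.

Op 1: tick 5 -> clock=5.
Op 2: tick 3 -> clock=8.
Op 3: tick 3 -> clock=11.
Op 4: insert b.com -> 10.0.0.2 (expiry=11+2=13). clock=11
Op 5: insert a.com -> 10.0.0.2 (expiry=11+6=17). clock=11
Op 6: insert b.com -> 10.0.0.1 (expiry=11+9=20). clock=11
Op 7: tick 5 -> clock=16.
Op 8: insert a.com -> 10.0.0.2 (expiry=16+4=20). clock=16
Op 9: insert a.com -> 10.0.0.1 (expiry=16+16=32). clock=16
Op 10: tick 4 -> clock=20. purged={b.com}
Op 11: tick 1 -> clock=21.
lookup a.com: present, ip=10.0.0.1 expiry=32 > clock=21

Answer: 10.0.0.1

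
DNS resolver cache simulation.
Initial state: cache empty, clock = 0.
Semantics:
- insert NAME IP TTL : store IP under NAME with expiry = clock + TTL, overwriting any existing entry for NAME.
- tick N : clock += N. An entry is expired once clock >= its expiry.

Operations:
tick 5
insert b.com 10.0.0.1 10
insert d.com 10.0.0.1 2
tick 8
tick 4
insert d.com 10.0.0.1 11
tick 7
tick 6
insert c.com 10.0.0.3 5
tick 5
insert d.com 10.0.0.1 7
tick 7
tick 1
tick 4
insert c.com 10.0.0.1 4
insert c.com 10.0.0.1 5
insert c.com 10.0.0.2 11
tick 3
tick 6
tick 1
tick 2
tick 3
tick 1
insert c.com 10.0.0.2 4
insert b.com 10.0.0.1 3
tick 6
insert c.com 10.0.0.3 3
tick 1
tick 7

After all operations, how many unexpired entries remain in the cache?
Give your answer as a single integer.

Answer: 0

Derivation:
Op 1: tick 5 -> clock=5.
Op 2: insert b.com -> 10.0.0.1 (expiry=5+10=15). clock=5
Op 3: insert d.com -> 10.0.0.1 (expiry=5+2=7). clock=5
Op 4: tick 8 -> clock=13. purged={d.com}
Op 5: tick 4 -> clock=17. purged={b.com}
Op 6: insert d.com -> 10.0.0.1 (expiry=17+11=28). clock=17
Op 7: tick 7 -> clock=24.
Op 8: tick 6 -> clock=30. purged={d.com}
Op 9: insert c.com -> 10.0.0.3 (expiry=30+5=35). clock=30
Op 10: tick 5 -> clock=35. purged={c.com}
Op 11: insert d.com -> 10.0.0.1 (expiry=35+7=42). clock=35
Op 12: tick 7 -> clock=42. purged={d.com}
Op 13: tick 1 -> clock=43.
Op 14: tick 4 -> clock=47.
Op 15: insert c.com -> 10.0.0.1 (expiry=47+4=51). clock=47
Op 16: insert c.com -> 10.0.0.1 (expiry=47+5=52). clock=47
Op 17: insert c.com -> 10.0.0.2 (expiry=47+11=58). clock=47
Op 18: tick 3 -> clock=50.
Op 19: tick 6 -> clock=56.
Op 20: tick 1 -> clock=57.
Op 21: tick 2 -> clock=59. purged={c.com}
Op 22: tick 3 -> clock=62.
Op 23: tick 1 -> clock=63.
Op 24: insert c.com -> 10.0.0.2 (expiry=63+4=67). clock=63
Op 25: insert b.com -> 10.0.0.1 (expiry=63+3=66). clock=63
Op 26: tick 6 -> clock=69. purged={b.com,c.com}
Op 27: insert c.com -> 10.0.0.3 (expiry=69+3=72). clock=69
Op 28: tick 1 -> clock=70.
Op 29: tick 7 -> clock=77. purged={c.com}
Final cache (unexpired): {} -> size=0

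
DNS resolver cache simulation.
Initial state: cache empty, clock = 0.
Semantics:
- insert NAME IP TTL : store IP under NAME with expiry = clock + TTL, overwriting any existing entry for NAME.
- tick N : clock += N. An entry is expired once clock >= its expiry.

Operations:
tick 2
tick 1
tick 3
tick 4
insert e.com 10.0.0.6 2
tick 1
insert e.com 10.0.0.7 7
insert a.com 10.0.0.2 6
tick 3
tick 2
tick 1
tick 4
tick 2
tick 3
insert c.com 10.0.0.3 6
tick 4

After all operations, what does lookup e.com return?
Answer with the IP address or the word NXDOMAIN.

Op 1: tick 2 -> clock=2.
Op 2: tick 1 -> clock=3.
Op 3: tick 3 -> clock=6.
Op 4: tick 4 -> clock=10.
Op 5: insert e.com -> 10.0.0.6 (expiry=10+2=12). clock=10
Op 6: tick 1 -> clock=11.
Op 7: insert e.com -> 10.0.0.7 (expiry=11+7=18). clock=11
Op 8: insert a.com -> 10.0.0.2 (expiry=11+6=17). clock=11
Op 9: tick 3 -> clock=14.
Op 10: tick 2 -> clock=16.
Op 11: tick 1 -> clock=17. purged={a.com}
Op 12: tick 4 -> clock=21. purged={e.com}
Op 13: tick 2 -> clock=23.
Op 14: tick 3 -> clock=26.
Op 15: insert c.com -> 10.0.0.3 (expiry=26+6=32). clock=26
Op 16: tick 4 -> clock=30.
lookup e.com: not in cache (expired or never inserted)

Answer: NXDOMAIN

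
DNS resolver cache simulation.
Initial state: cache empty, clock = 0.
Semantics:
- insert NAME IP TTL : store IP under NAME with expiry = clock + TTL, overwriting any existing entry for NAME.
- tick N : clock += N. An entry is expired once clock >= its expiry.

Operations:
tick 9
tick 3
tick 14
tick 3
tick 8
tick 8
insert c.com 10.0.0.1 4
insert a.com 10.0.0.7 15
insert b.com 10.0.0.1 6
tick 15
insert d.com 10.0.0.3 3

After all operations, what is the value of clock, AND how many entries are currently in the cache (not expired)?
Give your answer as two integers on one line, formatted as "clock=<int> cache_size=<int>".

Answer: clock=60 cache_size=1

Derivation:
Op 1: tick 9 -> clock=9.
Op 2: tick 3 -> clock=12.
Op 3: tick 14 -> clock=26.
Op 4: tick 3 -> clock=29.
Op 5: tick 8 -> clock=37.
Op 6: tick 8 -> clock=45.
Op 7: insert c.com -> 10.0.0.1 (expiry=45+4=49). clock=45
Op 8: insert a.com -> 10.0.0.7 (expiry=45+15=60). clock=45
Op 9: insert b.com -> 10.0.0.1 (expiry=45+6=51). clock=45
Op 10: tick 15 -> clock=60. purged={a.com,b.com,c.com}
Op 11: insert d.com -> 10.0.0.3 (expiry=60+3=63). clock=60
Final clock = 60
Final cache (unexpired): {d.com} -> size=1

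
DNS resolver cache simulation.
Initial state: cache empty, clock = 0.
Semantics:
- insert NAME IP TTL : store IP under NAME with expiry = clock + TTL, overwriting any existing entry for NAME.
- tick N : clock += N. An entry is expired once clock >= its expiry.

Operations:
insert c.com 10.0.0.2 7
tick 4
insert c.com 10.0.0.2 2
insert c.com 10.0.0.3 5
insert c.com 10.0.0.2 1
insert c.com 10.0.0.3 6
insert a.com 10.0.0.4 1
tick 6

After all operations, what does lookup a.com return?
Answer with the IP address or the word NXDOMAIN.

Answer: NXDOMAIN

Derivation:
Op 1: insert c.com -> 10.0.0.2 (expiry=0+7=7). clock=0
Op 2: tick 4 -> clock=4.
Op 3: insert c.com -> 10.0.0.2 (expiry=4+2=6). clock=4
Op 4: insert c.com -> 10.0.0.3 (expiry=4+5=9). clock=4
Op 5: insert c.com -> 10.0.0.2 (expiry=4+1=5). clock=4
Op 6: insert c.com -> 10.0.0.3 (expiry=4+6=10). clock=4
Op 7: insert a.com -> 10.0.0.4 (expiry=4+1=5). clock=4
Op 8: tick 6 -> clock=10. purged={a.com,c.com}
lookup a.com: not in cache (expired or never inserted)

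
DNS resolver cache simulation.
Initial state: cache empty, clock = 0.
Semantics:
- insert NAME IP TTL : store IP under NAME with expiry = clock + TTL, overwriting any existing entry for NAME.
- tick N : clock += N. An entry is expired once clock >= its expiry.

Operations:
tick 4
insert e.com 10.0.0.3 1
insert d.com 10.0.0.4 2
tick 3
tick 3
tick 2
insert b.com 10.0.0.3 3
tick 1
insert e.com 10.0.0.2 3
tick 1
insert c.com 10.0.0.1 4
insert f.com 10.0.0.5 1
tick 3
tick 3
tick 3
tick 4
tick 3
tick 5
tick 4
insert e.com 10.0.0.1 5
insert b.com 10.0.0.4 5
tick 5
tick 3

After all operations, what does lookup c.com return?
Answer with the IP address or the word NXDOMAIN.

Answer: NXDOMAIN

Derivation:
Op 1: tick 4 -> clock=4.
Op 2: insert e.com -> 10.0.0.3 (expiry=4+1=5). clock=4
Op 3: insert d.com -> 10.0.0.4 (expiry=4+2=6). clock=4
Op 4: tick 3 -> clock=7. purged={d.com,e.com}
Op 5: tick 3 -> clock=10.
Op 6: tick 2 -> clock=12.
Op 7: insert b.com -> 10.0.0.3 (expiry=12+3=15). clock=12
Op 8: tick 1 -> clock=13.
Op 9: insert e.com -> 10.0.0.2 (expiry=13+3=16). clock=13
Op 10: tick 1 -> clock=14.
Op 11: insert c.com -> 10.0.0.1 (expiry=14+4=18). clock=14
Op 12: insert f.com -> 10.0.0.5 (expiry=14+1=15). clock=14
Op 13: tick 3 -> clock=17. purged={b.com,e.com,f.com}
Op 14: tick 3 -> clock=20. purged={c.com}
Op 15: tick 3 -> clock=23.
Op 16: tick 4 -> clock=27.
Op 17: tick 3 -> clock=30.
Op 18: tick 5 -> clock=35.
Op 19: tick 4 -> clock=39.
Op 20: insert e.com -> 10.0.0.1 (expiry=39+5=44). clock=39
Op 21: insert b.com -> 10.0.0.4 (expiry=39+5=44). clock=39
Op 22: tick 5 -> clock=44. purged={b.com,e.com}
Op 23: tick 3 -> clock=47.
lookup c.com: not in cache (expired or never inserted)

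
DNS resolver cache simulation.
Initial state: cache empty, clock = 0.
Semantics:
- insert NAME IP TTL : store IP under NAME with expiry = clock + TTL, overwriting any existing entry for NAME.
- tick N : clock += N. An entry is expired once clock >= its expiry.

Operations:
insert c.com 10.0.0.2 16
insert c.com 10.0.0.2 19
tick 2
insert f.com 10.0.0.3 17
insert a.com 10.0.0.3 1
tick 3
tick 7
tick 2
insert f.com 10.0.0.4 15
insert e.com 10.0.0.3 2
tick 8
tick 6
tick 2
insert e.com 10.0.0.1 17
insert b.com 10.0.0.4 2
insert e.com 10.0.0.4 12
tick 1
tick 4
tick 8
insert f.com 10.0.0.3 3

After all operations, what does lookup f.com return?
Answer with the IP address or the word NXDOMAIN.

Answer: 10.0.0.3

Derivation:
Op 1: insert c.com -> 10.0.0.2 (expiry=0+16=16). clock=0
Op 2: insert c.com -> 10.0.0.2 (expiry=0+19=19). clock=0
Op 3: tick 2 -> clock=2.
Op 4: insert f.com -> 10.0.0.3 (expiry=2+17=19). clock=2
Op 5: insert a.com -> 10.0.0.3 (expiry=2+1=3). clock=2
Op 6: tick 3 -> clock=5. purged={a.com}
Op 7: tick 7 -> clock=12.
Op 8: tick 2 -> clock=14.
Op 9: insert f.com -> 10.0.0.4 (expiry=14+15=29). clock=14
Op 10: insert e.com -> 10.0.0.3 (expiry=14+2=16). clock=14
Op 11: tick 8 -> clock=22. purged={c.com,e.com}
Op 12: tick 6 -> clock=28.
Op 13: tick 2 -> clock=30. purged={f.com}
Op 14: insert e.com -> 10.0.0.1 (expiry=30+17=47). clock=30
Op 15: insert b.com -> 10.0.0.4 (expiry=30+2=32). clock=30
Op 16: insert e.com -> 10.0.0.4 (expiry=30+12=42). clock=30
Op 17: tick 1 -> clock=31.
Op 18: tick 4 -> clock=35. purged={b.com}
Op 19: tick 8 -> clock=43. purged={e.com}
Op 20: insert f.com -> 10.0.0.3 (expiry=43+3=46). clock=43
lookup f.com: present, ip=10.0.0.3 expiry=46 > clock=43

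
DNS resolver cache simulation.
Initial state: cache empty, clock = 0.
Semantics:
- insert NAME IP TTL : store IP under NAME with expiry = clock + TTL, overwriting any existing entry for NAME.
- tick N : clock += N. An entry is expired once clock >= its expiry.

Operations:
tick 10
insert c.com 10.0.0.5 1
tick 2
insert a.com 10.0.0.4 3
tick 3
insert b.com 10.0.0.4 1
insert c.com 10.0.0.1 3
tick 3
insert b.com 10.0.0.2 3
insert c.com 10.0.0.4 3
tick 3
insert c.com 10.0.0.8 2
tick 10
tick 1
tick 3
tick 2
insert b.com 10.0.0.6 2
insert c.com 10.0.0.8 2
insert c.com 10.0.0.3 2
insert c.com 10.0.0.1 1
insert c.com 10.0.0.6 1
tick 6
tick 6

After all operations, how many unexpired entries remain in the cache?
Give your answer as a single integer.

Op 1: tick 10 -> clock=10.
Op 2: insert c.com -> 10.0.0.5 (expiry=10+1=11). clock=10
Op 3: tick 2 -> clock=12. purged={c.com}
Op 4: insert a.com -> 10.0.0.4 (expiry=12+3=15). clock=12
Op 5: tick 3 -> clock=15. purged={a.com}
Op 6: insert b.com -> 10.0.0.4 (expiry=15+1=16). clock=15
Op 7: insert c.com -> 10.0.0.1 (expiry=15+3=18). clock=15
Op 8: tick 3 -> clock=18. purged={b.com,c.com}
Op 9: insert b.com -> 10.0.0.2 (expiry=18+3=21). clock=18
Op 10: insert c.com -> 10.0.0.4 (expiry=18+3=21). clock=18
Op 11: tick 3 -> clock=21. purged={b.com,c.com}
Op 12: insert c.com -> 10.0.0.8 (expiry=21+2=23). clock=21
Op 13: tick 10 -> clock=31. purged={c.com}
Op 14: tick 1 -> clock=32.
Op 15: tick 3 -> clock=35.
Op 16: tick 2 -> clock=37.
Op 17: insert b.com -> 10.0.0.6 (expiry=37+2=39). clock=37
Op 18: insert c.com -> 10.0.0.8 (expiry=37+2=39). clock=37
Op 19: insert c.com -> 10.0.0.3 (expiry=37+2=39). clock=37
Op 20: insert c.com -> 10.0.0.1 (expiry=37+1=38). clock=37
Op 21: insert c.com -> 10.0.0.6 (expiry=37+1=38). clock=37
Op 22: tick 6 -> clock=43. purged={b.com,c.com}
Op 23: tick 6 -> clock=49.
Final cache (unexpired): {} -> size=0

Answer: 0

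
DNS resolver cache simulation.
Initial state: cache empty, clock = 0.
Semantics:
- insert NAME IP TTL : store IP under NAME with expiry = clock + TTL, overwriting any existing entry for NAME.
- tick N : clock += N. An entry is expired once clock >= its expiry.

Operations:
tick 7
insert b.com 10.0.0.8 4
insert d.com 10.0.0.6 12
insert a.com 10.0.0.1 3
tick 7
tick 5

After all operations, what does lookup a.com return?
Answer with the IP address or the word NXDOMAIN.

Answer: NXDOMAIN

Derivation:
Op 1: tick 7 -> clock=7.
Op 2: insert b.com -> 10.0.0.8 (expiry=7+4=11). clock=7
Op 3: insert d.com -> 10.0.0.6 (expiry=7+12=19). clock=7
Op 4: insert a.com -> 10.0.0.1 (expiry=7+3=10). clock=7
Op 5: tick 7 -> clock=14. purged={a.com,b.com}
Op 6: tick 5 -> clock=19. purged={d.com}
lookup a.com: not in cache (expired or never inserted)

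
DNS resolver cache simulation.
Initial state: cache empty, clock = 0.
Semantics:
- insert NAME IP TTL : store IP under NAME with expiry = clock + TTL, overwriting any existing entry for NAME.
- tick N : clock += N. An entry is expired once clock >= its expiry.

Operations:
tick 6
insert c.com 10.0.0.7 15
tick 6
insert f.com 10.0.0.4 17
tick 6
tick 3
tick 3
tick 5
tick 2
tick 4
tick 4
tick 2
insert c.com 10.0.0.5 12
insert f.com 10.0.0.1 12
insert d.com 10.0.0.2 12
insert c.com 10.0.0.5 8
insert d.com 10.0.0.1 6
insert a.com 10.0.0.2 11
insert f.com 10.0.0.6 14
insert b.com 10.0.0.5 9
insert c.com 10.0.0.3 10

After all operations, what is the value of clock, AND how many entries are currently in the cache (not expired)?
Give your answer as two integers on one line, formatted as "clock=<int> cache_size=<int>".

Op 1: tick 6 -> clock=6.
Op 2: insert c.com -> 10.0.0.7 (expiry=6+15=21). clock=6
Op 3: tick 6 -> clock=12.
Op 4: insert f.com -> 10.0.0.4 (expiry=12+17=29). clock=12
Op 5: tick 6 -> clock=18.
Op 6: tick 3 -> clock=21. purged={c.com}
Op 7: tick 3 -> clock=24.
Op 8: tick 5 -> clock=29. purged={f.com}
Op 9: tick 2 -> clock=31.
Op 10: tick 4 -> clock=35.
Op 11: tick 4 -> clock=39.
Op 12: tick 2 -> clock=41.
Op 13: insert c.com -> 10.0.0.5 (expiry=41+12=53). clock=41
Op 14: insert f.com -> 10.0.0.1 (expiry=41+12=53). clock=41
Op 15: insert d.com -> 10.0.0.2 (expiry=41+12=53). clock=41
Op 16: insert c.com -> 10.0.0.5 (expiry=41+8=49). clock=41
Op 17: insert d.com -> 10.0.0.1 (expiry=41+6=47). clock=41
Op 18: insert a.com -> 10.0.0.2 (expiry=41+11=52). clock=41
Op 19: insert f.com -> 10.0.0.6 (expiry=41+14=55). clock=41
Op 20: insert b.com -> 10.0.0.5 (expiry=41+9=50). clock=41
Op 21: insert c.com -> 10.0.0.3 (expiry=41+10=51). clock=41
Final clock = 41
Final cache (unexpired): {a.com,b.com,c.com,d.com,f.com} -> size=5

Answer: clock=41 cache_size=5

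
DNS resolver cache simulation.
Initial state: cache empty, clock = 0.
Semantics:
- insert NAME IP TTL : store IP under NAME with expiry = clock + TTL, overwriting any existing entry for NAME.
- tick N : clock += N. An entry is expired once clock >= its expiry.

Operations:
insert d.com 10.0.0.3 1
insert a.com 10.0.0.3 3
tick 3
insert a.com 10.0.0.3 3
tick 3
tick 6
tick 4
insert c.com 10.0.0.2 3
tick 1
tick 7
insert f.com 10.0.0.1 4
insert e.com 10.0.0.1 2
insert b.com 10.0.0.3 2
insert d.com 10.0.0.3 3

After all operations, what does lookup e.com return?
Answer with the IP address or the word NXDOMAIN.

Op 1: insert d.com -> 10.0.0.3 (expiry=0+1=1). clock=0
Op 2: insert a.com -> 10.0.0.3 (expiry=0+3=3). clock=0
Op 3: tick 3 -> clock=3. purged={a.com,d.com}
Op 4: insert a.com -> 10.0.0.3 (expiry=3+3=6). clock=3
Op 5: tick 3 -> clock=6. purged={a.com}
Op 6: tick 6 -> clock=12.
Op 7: tick 4 -> clock=16.
Op 8: insert c.com -> 10.0.0.2 (expiry=16+3=19). clock=16
Op 9: tick 1 -> clock=17.
Op 10: tick 7 -> clock=24. purged={c.com}
Op 11: insert f.com -> 10.0.0.1 (expiry=24+4=28). clock=24
Op 12: insert e.com -> 10.0.0.1 (expiry=24+2=26). clock=24
Op 13: insert b.com -> 10.0.0.3 (expiry=24+2=26). clock=24
Op 14: insert d.com -> 10.0.0.3 (expiry=24+3=27). clock=24
lookup e.com: present, ip=10.0.0.1 expiry=26 > clock=24

Answer: 10.0.0.1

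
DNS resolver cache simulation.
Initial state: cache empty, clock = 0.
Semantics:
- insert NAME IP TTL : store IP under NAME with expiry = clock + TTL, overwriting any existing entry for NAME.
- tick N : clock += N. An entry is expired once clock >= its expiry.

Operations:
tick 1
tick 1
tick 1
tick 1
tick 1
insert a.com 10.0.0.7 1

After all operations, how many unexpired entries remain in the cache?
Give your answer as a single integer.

Answer: 1

Derivation:
Op 1: tick 1 -> clock=1.
Op 2: tick 1 -> clock=2.
Op 3: tick 1 -> clock=3.
Op 4: tick 1 -> clock=4.
Op 5: tick 1 -> clock=5.
Op 6: insert a.com -> 10.0.0.7 (expiry=5+1=6). clock=5
Final cache (unexpired): {a.com} -> size=1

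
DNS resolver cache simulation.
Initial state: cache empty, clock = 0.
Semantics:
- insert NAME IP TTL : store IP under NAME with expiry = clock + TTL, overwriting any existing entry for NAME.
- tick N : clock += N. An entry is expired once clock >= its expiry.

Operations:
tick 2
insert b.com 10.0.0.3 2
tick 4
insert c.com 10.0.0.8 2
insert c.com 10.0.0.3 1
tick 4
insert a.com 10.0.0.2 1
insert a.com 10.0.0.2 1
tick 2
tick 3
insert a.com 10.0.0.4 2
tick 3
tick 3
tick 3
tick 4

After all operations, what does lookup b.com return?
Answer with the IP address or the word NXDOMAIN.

Op 1: tick 2 -> clock=2.
Op 2: insert b.com -> 10.0.0.3 (expiry=2+2=4). clock=2
Op 3: tick 4 -> clock=6. purged={b.com}
Op 4: insert c.com -> 10.0.0.8 (expiry=6+2=8). clock=6
Op 5: insert c.com -> 10.0.0.3 (expiry=6+1=7). clock=6
Op 6: tick 4 -> clock=10. purged={c.com}
Op 7: insert a.com -> 10.0.0.2 (expiry=10+1=11). clock=10
Op 8: insert a.com -> 10.0.0.2 (expiry=10+1=11). clock=10
Op 9: tick 2 -> clock=12. purged={a.com}
Op 10: tick 3 -> clock=15.
Op 11: insert a.com -> 10.0.0.4 (expiry=15+2=17). clock=15
Op 12: tick 3 -> clock=18. purged={a.com}
Op 13: tick 3 -> clock=21.
Op 14: tick 3 -> clock=24.
Op 15: tick 4 -> clock=28.
lookup b.com: not in cache (expired or never inserted)

Answer: NXDOMAIN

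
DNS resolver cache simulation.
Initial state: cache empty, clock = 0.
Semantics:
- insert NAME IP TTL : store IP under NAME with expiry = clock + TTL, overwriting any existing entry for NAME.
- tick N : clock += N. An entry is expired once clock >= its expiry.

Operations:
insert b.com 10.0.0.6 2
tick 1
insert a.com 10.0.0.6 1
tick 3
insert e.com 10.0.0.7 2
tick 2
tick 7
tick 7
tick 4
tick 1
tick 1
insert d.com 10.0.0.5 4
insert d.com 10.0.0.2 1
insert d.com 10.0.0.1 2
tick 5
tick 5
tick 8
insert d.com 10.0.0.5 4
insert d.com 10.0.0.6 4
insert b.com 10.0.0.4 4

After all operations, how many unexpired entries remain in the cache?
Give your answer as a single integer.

Op 1: insert b.com -> 10.0.0.6 (expiry=0+2=2). clock=0
Op 2: tick 1 -> clock=1.
Op 3: insert a.com -> 10.0.0.6 (expiry=1+1=2). clock=1
Op 4: tick 3 -> clock=4. purged={a.com,b.com}
Op 5: insert e.com -> 10.0.0.7 (expiry=4+2=6). clock=4
Op 6: tick 2 -> clock=6. purged={e.com}
Op 7: tick 7 -> clock=13.
Op 8: tick 7 -> clock=20.
Op 9: tick 4 -> clock=24.
Op 10: tick 1 -> clock=25.
Op 11: tick 1 -> clock=26.
Op 12: insert d.com -> 10.0.0.5 (expiry=26+4=30). clock=26
Op 13: insert d.com -> 10.0.0.2 (expiry=26+1=27). clock=26
Op 14: insert d.com -> 10.0.0.1 (expiry=26+2=28). clock=26
Op 15: tick 5 -> clock=31. purged={d.com}
Op 16: tick 5 -> clock=36.
Op 17: tick 8 -> clock=44.
Op 18: insert d.com -> 10.0.0.5 (expiry=44+4=48). clock=44
Op 19: insert d.com -> 10.0.0.6 (expiry=44+4=48). clock=44
Op 20: insert b.com -> 10.0.0.4 (expiry=44+4=48). clock=44
Final cache (unexpired): {b.com,d.com} -> size=2

Answer: 2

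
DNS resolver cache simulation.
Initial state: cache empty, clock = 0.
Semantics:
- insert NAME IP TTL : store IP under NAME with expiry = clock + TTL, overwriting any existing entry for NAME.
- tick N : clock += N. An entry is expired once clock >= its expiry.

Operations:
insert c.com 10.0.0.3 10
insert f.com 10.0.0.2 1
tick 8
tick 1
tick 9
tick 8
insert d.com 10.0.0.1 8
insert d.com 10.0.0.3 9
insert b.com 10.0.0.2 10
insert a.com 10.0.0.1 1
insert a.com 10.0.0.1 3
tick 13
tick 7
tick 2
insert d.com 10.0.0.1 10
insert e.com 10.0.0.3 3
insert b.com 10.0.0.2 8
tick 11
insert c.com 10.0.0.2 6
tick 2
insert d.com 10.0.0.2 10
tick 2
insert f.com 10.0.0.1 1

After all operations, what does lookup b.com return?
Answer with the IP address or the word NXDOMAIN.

Op 1: insert c.com -> 10.0.0.3 (expiry=0+10=10). clock=0
Op 2: insert f.com -> 10.0.0.2 (expiry=0+1=1). clock=0
Op 3: tick 8 -> clock=8. purged={f.com}
Op 4: tick 1 -> clock=9.
Op 5: tick 9 -> clock=18. purged={c.com}
Op 6: tick 8 -> clock=26.
Op 7: insert d.com -> 10.0.0.1 (expiry=26+8=34). clock=26
Op 8: insert d.com -> 10.0.0.3 (expiry=26+9=35). clock=26
Op 9: insert b.com -> 10.0.0.2 (expiry=26+10=36). clock=26
Op 10: insert a.com -> 10.0.0.1 (expiry=26+1=27). clock=26
Op 11: insert a.com -> 10.0.0.1 (expiry=26+3=29). clock=26
Op 12: tick 13 -> clock=39. purged={a.com,b.com,d.com}
Op 13: tick 7 -> clock=46.
Op 14: tick 2 -> clock=48.
Op 15: insert d.com -> 10.0.0.1 (expiry=48+10=58). clock=48
Op 16: insert e.com -> 10.0.0.3 (expiry=48+3=51). clock=48
Op 17: insert b.com -> 10.0.0.2 (expiry=48+8=56). clock=48
Op 18: tick 11 -> clock=59. purged={b.com,d.com,e.com}
Op 19: insert c.com -> 10.0.0.2 (expiry=59+6=65). clock=59
Op 20: tick 2 -> clock=61.
Op 21: insert d.com -> 10.0.0.2 (expiry=61+10=71). clock=61
Op 22: tick 2 -> clock=63.
Op 23: insert f.com -> 10.0.0.1 (expiry=63+1=64). clock=63
lookup b.com: not in cache (expired or never inserted)

Answer: NXDOMAIN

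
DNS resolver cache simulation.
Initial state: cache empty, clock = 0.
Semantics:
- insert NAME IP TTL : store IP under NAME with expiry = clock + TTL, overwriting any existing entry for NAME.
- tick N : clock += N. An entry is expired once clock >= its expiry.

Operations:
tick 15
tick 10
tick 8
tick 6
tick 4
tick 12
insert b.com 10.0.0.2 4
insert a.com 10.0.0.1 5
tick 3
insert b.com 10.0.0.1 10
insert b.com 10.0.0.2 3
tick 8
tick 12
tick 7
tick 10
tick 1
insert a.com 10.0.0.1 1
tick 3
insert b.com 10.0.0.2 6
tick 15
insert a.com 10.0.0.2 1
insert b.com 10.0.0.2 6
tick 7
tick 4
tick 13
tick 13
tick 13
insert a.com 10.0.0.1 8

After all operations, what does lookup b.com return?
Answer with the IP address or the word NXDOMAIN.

Answer: NXDOMAIN

Derivation:
Op 1: tick 15 -> clock=15.
Op 2: tick 10 -> clock=25.
Op 3: tick 8 -> clock=33.
Op 4: tick 6 -> clock=39.
Op 5: tick 4 -> clock=43.
Op 6: tick 12 -> clock=55.
Op 7: insert b.com -> 10.0.0.2 (expiry=55+4=59). clock=55
Op 8: insert a.com -> 10.0.0.1 (expiry=55+5=60). clock=55
Op 9: tick 3 -> clock=58.
Op 10: insert b.com -> 10.0.0.1 (expiry=58+10=68). clock=58
Op 11: insert b.com -> 10.0.0.2 (expiry=58+3=61). clock=58
Op 12: tick 8 -> clock=66. purged={a.com,b.com}
Op 13: tick 12 -> clock=78.
Op 14: tick 7 -> clock=85.
Op 15: tick 10 -> clock=95.
Op 16: tick 1 -> clock=96.
Op 17: insert a.com -> 10.0.0.1 (expiry=96+1=97). clock=96
Op 18: tick 3 -> clock=99. purged={a.com}
Op 19: insert b.com -> 10.0.0.2 (expiry=99+6=105). clock=99
Op 20: tick 15 -> clock=114. purged={b.com}
Op 21: insert a.com -> 10.0.0.2 (expiry=114+1=115). clock=114
Op 22: insert b.com -> 10.0.0.2 (expiry=114+6=120). clock=114
Op 23: tick 7 -> clock=121. purged={a.com,b.com}
Op 24: tick 4 -> clock=125.
Op 25: tick 13 -> clock=138.
Op 26: tick 13 -> clock=151.
Op 27: tick 13 -> clock=164.
Op 28: insert a.com -> 10.0.0.1 (expiry=164+8=172). clock=164
lookup b.com: not in cache (expired or never inserted)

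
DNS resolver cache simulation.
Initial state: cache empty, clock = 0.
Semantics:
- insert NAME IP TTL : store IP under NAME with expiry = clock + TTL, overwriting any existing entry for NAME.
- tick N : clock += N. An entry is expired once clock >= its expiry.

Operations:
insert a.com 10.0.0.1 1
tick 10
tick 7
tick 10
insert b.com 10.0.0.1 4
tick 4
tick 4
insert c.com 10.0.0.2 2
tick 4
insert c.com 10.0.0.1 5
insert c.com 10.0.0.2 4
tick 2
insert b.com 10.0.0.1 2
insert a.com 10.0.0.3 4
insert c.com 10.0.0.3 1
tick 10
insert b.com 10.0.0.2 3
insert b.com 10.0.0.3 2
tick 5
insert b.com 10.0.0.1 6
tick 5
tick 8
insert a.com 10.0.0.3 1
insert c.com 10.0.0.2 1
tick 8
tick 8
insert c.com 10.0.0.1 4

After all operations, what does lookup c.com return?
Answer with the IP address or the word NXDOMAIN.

Op 1: insert a.com -> 10.0.0.1 (expiry=0+1=1). clock=0
Op 2: tick 10 -> clock=10. purged={a.com}
Op 3: tick 7 -> clock=17.
Op 4: tick 10 -> clock=27.
Op 5: insert b.com -> 10.0.0.1 (expiry=27+4=31). clock=27
Op 6: tick 4 -> clock=31. purged={b.com}
Op 7: tick 4 -> clock=35.
Op 8: insert c.com -> 10.0.0.2 (expiry=35+2=37). clock=35
Op 9: tick 4 -> clock=39. purged={c.com}
Op 10: insert c.com -> 10.0.0.1 (expiry=39+5=44). clock=39
Op 11: insert c.com -> 10.0.0.2 (expiry=39+4=43). clock=39
Op 12: tick 2 -> clock=41.
Op 13: insert b.com -> 10.0.0.1 (expiry=41+2=43). clock=41
Op 14: insert a.com -> 10.0.0.3 (expiry=41+4=45). clock=41
Op 15: insert c.com -> 10.0.0.3 (expiry=41+1=42). clock=41
Op 16: tick 10 -> clock=51. purged={a.com,b.com,c.com}
Op 17: insert b.com -> 10.0.0.2 (expiry=51+3=54). clock=51
Op 18: insert b.com -> 10.0.0.3 (expiry=51+2=53). clock=51
Op 19: tick 5 -> clock=56. purged={b.com}
Op 20: insert b.com -> 10.0.0.1 (expiry=56+6=62). clock=56
Op 21: tick 5 -> clock=61.
Op 22: tick 8 -> clock=69. purged={b.com}
Op 23: insert a.com -> 10.0.0.3 (expiry=69+1=70). clock=69
Op 24: insert c.com -> 10.0.0.2 (expiry=69+1=70). clock=69
Op 25: tick 8 -> clock=77. purged={a.com,c.com}
Op 26: tick 8 -> clock=85.
Op 27: insert c.com -> 10.0.0.1 (expiry=85+4=89). clock=85
lookup c.com: present, ip=10.0.0.1 expiry=89 > clock=85

Answer: 10.0.0.1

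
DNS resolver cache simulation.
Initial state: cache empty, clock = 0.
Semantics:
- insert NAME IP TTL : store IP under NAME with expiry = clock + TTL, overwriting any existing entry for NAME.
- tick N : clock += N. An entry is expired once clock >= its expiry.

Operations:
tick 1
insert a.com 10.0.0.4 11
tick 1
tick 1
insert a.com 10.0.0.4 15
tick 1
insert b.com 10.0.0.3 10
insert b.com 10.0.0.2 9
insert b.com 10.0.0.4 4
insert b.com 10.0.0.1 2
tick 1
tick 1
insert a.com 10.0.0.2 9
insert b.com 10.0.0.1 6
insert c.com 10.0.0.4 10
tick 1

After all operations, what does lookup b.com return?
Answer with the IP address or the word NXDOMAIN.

Op 1: tick 1 -> clock=1.
Op 2: insert a.com -> 10.0.0.4 (expiry=1+11=12). clock=1
Op 3: tick 1 -> clock=2.
Op 4: tick 1 -> clock=3.
Op 5: insert a.com -> 10.0.0.4 (expiry=3+15=18). clock=3
Op 6: tick 1 -> clock=4.
Op 7: insert b.com -> 10.0.0.3 (expiry=4+10=14). clock=4
Op 8: insert b.com -> 10.0.0.2 (expiry=4+9=13). clock=4
Op 9: insert b.com -> 10.0.0.4 (expiry=4+4=8). clock=4
Op 10: insert b.com -> 10.0.0.1 (expiry=4+2=6). clock=4
Op 11: tick 1 -> clock=5.
Op 12: tick 1 -> clock=6. purged={b.com}
Op 13: insert a.com -> 10.0.0.2 (expiry=6+9=15). clock=6
Op 14: insert b.com -> 10.0.0.1 (expiry=6+6=12). clock=6
Op 15: insert c.com -> 10.0.0.4 (expiry=6+10=16). clock=6
Op 16: tick 1 -> clock=7.
lookup b.com: present, ip=10.0.0.1 expiry=12 > clock=7

Answer: 10.0.0.1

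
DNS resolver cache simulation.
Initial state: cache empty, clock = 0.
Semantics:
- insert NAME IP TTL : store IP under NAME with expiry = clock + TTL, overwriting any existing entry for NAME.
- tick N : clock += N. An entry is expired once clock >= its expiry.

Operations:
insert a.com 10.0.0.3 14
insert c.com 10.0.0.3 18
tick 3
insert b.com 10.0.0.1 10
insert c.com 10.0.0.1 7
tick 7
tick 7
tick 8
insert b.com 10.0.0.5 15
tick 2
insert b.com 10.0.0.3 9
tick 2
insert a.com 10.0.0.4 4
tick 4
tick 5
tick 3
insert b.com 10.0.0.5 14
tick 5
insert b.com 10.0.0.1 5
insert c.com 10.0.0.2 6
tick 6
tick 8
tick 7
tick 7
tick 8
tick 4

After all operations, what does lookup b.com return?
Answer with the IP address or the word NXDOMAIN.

Op 1: insert a.com -> 10.0.0.3 (expiry=0+14=14). clock=0
Op 2: insert c.com -> 10.0.0.3 (expiry=0+18=18). clock=0
Op 3: tick 3 -> clock=3.
Op 4: insert b.com -> 10.0.0.1 (expiry=3+10=13). clock=3
Op 5: insert c.com -> 10.0.0.1 (expiry=3+7=10). clock=3
Op 6: tick 7 -> clock=10. purged={c.com}
Op 7: tick 7 -> clock=17. purged={a.com,b.com}
Op 8: tick 8 -> clock=25.
Op 9: insert b.com -> 10.0.0.5 (expiry=25+15=40). clock=25
Op 10: tick 2 -> clock=27.
Op 11: insert b.com -> 10.0.0.3 (expiry=27+9=36). clock=27
Op 12: tick 2 -> clock=29.
Op 13: insert a.com -> 10.0.0.4 (expiry=29+4=33). clock=29
Op 14: tick 4 -> clock=33. purged={a.com}
Op 15: tick 5 -> clock=38. purged={b.com}
Op 16: tick 3 -> clock=41.
Op 17: insert b.com -> 10.0.0.5 (expiry=41+14=55). clock=41
Op 18: tick 5 -> clock=46.
Op 19: insert b.com -> 10.0.0.1 (expiry=46+5=51). clock=46
Op 20: insert c.com -> 10.0.0.2 (expiry=46+6=52). clock=46
Op 21: tick 6 -> clock=52. purged={b.com,c.com}
Op 22: tick 8 -> clock=60.
Op 23: tick 7 -> clock=67.
Op 24: tick 7 -> clock=74.
Op 25: tick 8 -> clock=82.
Op 26: tick 4 -> clock=86.
lookup b.com: not in cache (expired or never inserted)

Answer: NXDOMAIN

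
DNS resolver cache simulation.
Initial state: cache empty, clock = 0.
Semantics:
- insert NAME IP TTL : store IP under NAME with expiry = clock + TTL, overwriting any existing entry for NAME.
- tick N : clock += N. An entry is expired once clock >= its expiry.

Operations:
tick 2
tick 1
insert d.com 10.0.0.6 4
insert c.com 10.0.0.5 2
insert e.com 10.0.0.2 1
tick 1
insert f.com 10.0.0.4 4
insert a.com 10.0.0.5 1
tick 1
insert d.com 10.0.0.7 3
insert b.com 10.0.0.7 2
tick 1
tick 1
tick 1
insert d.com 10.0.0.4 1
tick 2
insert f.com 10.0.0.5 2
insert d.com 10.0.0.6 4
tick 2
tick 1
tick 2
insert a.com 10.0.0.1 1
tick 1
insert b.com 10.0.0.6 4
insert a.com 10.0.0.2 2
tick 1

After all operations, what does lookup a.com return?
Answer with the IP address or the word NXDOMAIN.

Op 1: tick 2 -> clock=2.
Op 2: tick 1 -> clock=3.
Op 3: insert d.com -> 10.0.0.6 (expiry=3+4=7). clock=3
Op 4: insert c.com -> 10.0.0.5 (expiry=3+2=5). clock=3
Op 5: insert e.com -> 10.0.0.2 (expiry=3+1=4). clock=3
Op 6: tick 1 -> clock=4. purged={e.com}
Op 7: insert f.com -> 10.0.0.4 (expiry=4+4=8). clock=4
Op 8: insert a.com -> 10.0.0.5 (expiry=4+1=5). clock=4
Op 9: tick 1 -> clock=5. purged={a.com,c.com}
Op 10: insert d.com -> 10.0.0.7 (expiry=5+3=8). clock=5
Op 11: insert b.com -> 10.0.0.7 (expiry=5+2=7). clock=5
Op 12: tick 1 -> clock=6.
Op 13: tick 1 -> clock=7. purged={b.com}
Op 14: tick 1 -> clock=8. purged={d.com,f.com}
Op 15: insert d.com -> 10.0.0.4 (expiry=8+1=9). clock=8
Op 16: tick 2 -> clock=10. purged={d.com}
Op 17: insert f.com -> 10.0.0.5 (expiry=10+2=12). clock=10
Op 18: insert d.com -> 10.0.0.6 (expiry=10+4=14). clock=10
Op 19: tick 2 -> clock=12. purged={f.com}
Op 20: tick 1 -> clock=13.
Op 21: tick 2 -> clock=15. purged={d.com}
Op 22: insert a.com -> 10.0.0.1 (expiry=15+1=16). clock=15
Op 23: tick 1 -> clock=16. purged={a.com}
Op 24: insert b.com -> 10.0.0.6 (expiry=16+4=20). clock=16
Op 25: insert a.com -> 10.0.0.2 (expiry=16+2=18). clock=16
Op 26: tick 1 -> clock=17.
lookup a.com: present, ip=10.0.0.2 expiry=18 > clock=17

Answer: 10.0.0.2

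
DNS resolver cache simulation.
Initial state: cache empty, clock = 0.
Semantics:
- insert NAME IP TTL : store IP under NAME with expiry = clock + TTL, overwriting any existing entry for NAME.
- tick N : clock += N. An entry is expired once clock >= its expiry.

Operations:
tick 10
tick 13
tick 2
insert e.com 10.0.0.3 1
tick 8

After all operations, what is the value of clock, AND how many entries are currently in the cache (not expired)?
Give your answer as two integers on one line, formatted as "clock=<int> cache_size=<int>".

Op 1: tick 10 -> clock=10.
Op 2: tick 13 -> clock=23.
Op 3: tick 2 -> clock=25.
Op 4: insert e.com -> 10.0.0.3 (expiry=25+1=26). clock=25
Op 5: tick 8 -> clock=33. purged={e.com}
Final clock = 33
Final cache (unexpired): {} -> size=0

Answer: clock=33 cache_size=0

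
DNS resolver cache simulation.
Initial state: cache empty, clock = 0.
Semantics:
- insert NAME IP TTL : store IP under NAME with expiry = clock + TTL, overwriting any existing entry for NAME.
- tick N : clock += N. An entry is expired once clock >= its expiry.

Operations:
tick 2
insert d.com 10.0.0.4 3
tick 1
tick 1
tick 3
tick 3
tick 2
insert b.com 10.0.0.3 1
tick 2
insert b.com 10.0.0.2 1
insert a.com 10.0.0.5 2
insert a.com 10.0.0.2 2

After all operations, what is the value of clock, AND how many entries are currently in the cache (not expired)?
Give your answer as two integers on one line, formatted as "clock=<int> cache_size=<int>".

Answer: clock=14 cache_size=2

Derivation:
Op 1: tick 2 -> clock=2.
Op 2: insert d.com -> 10.0.0.4 (expiry=2+3=5). clock=2
Op 3: tick 1 -> clock=3.
Op 4: tick 1 -> clock=4.
Op 5: tick 3 -> clock=7. purged={d.com}
Op 6: tick 3 -> clock=10.
Op 7: tick 2 -> clock=12.
Op 8: insert b.com -> 10.0.0.3 (expiry=12+1=13). clock=12
Op 9: tick 2 -> clock=14. purged={b.com}
Op 10: insert b.com -> 10.0.0.2 (expiry=14+1=15). clock=14
Op 11: insert a.com -> 10.0.0.5 (expiry=14+2=16). clock=14
Op 12: insert a.com -> 10.0.0.2 (expiry=14+2=16). clock=14
Final clock = 14
Final cache (unexpired): {a.com,b.com} -> size=2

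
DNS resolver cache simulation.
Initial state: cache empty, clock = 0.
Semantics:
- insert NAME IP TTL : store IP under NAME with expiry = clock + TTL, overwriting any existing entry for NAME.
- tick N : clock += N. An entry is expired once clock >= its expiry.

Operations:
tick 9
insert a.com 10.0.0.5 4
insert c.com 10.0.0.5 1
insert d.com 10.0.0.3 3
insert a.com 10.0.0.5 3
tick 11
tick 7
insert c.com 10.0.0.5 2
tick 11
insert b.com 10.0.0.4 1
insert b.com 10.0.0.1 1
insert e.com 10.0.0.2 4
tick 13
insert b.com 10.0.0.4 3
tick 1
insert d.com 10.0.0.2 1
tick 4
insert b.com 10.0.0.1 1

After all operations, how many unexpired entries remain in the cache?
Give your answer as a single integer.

Op 1: tick 9 -> clock=9.
Op 2: insert a.com -> 10.0.0.5 (expiry=9+4=13). clock=9
Op 3: insert c.com -> 10.0.0.5 (expiry=9+1=10). clock=9
Op 4: insert d.com -> 10.0.0.3 (expiry=9+3=12). clock=9
Op 5: insert a.com -> 10.0.0.5 (expiry=9+3=12). clock=9
Op 6: tick 11 -> clock=20. purged={a.com,c.com,d.com}
Op 7: tick 7 -> clock=27.
Op 8: insert c.com -> 10.0.0.5 (expiry=27+2=29). clock=27
Op 9: tick 11 -> clock=38. purged={c.com}
Op 10: insert b.com -> 10.0.0.4 (expiry=38+1=39). clock=38
Op 11: insert b.com -> 10.0.0.1 (expiry=38+1=39). clock=38
Op 12: insert e.com -> 10.0.0.2 (expiry=38+4=42). clock=38
Op 13: tick 13 -> clock=51. purged={b.com,e.com}
Op 14: insert b.com -> 10.0.0.4 (expiry=51+3=54). clock=51
Op 15: tick 1 -> clock=52.
Op 16: insert d.com -> 10.0.0.2 (expiry=52+1=53). clock=52
Op 17: tick 4 -> clock=56. purged={b.com,d.com}
Op 18: insert b.com -> 10.0.0.1 (expiry=56+1=57). clock=56
Final cache (unexpired): {b.com} -> size=1

Answer: 1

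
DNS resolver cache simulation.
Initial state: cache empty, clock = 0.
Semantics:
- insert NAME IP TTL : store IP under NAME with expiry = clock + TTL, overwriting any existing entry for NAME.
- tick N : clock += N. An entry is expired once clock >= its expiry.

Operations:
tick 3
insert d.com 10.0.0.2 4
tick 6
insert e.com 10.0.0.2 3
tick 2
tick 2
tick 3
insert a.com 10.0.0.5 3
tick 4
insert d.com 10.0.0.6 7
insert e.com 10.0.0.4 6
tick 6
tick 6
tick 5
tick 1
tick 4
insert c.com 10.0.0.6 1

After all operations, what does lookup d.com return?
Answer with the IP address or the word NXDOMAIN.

Op 1: tick 3 -> clock=3.
Op 2: insert d.com -> 10.0.0.2 (expiry=3+4=7). clock=3
Op 3: tick 6 -> clock=9. purged={d.com}
Op 4: insert e.com -> 10.0.0.2 (expiry=9+3=12). clock=9
Op 5: tick 2 -> clock=11.
Op 6: tick 2 -> clock=13. purged={e.com}
Op 7: tick 3 -> clock=16.
Op 8: insert a.com -> 10.0.0.5 (expiry=16+3=19). clock=16
Op 9: tick 4 -> clock=20. purged={a.com}
Op 10: insert d.com -> 10.0.0.6 (expiry=20+7=27). clock=20
Op 11: insert e.com -> 10.0.0.4 (expiry=20+6=26). clock=20
Op 12: tick 6 -> clock=26. purged={e.com}
Op 13: tick 6 -> clock=32. purged={d.com}
Op 14: tick 5 -> clock=37.
Op 15: tick 1 -> clock=38.
Op 16: tick 4 -> clock=42.
Op 17: insert c.com -> 10.0.0.6 (expiry=42+1=43). clock=42
lookup d.com: not in cache (expired or never inserted)

Answer: NXDOMAIN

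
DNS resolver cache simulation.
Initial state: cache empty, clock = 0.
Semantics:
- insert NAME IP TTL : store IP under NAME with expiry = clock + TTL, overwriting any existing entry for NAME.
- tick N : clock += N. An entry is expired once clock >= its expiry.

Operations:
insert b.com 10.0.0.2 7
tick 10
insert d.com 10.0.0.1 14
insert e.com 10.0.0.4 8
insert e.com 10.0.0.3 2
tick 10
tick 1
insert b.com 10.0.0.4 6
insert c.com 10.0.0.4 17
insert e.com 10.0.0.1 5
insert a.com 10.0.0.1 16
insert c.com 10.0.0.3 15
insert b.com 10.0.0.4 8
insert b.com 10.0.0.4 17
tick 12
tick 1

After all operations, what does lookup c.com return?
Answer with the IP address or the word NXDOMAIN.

Answer: 10.0.0.3

Derivation:
Op 1: insert b.com -> 10.0.0.2 (expiry=0+7=7). clock=0
Op 2: tick 10 -> clock=10. purged={b.com}
Op 3: insert d.com -> 10.0.0.1 (expiry=10+14=24). clock=10
Op 4: insert e.com -> 10.0.0.4 (expiry=10+8=18). clock=10
Op 5: insert e.com -> 10.0.0.3 (expiry=10+2=12). clock=10
Op 6: tick 10 -> clock=20. purged={e.com}
Op 7: tick 1 -> clock=21.
Op 8: insert b.com -> 10.0.0.4 (expiry=21+6=27). clock=21
Op 9: insert c.com -> 10.0.0.4 (expiry=21+17=38). clock=21
Op 10: insert e.com -> 10.0.0.1 (expiry=21+5=26). clock=21
Op 11: insert a.com -> 10.0.0.1 (expiry=21+16=37). clock=21
Op 12: insert c.com -> 10.0.0.3 (expiry=21+15=36). clock=21
Op 13: insert b.com -> 10.0.0.4 (expiry=21+8=29). clock=21
Op 14: insert b.com -> 10.0.0.4 (expiry=21+17=38). clock=21
Op 15: tick 12 -> clock=33. purged={d.com,e.com}
Op 16: tick 1 -> clock=34.
lookup c.com: present, ip=10.0.0.3 expiry=36 > clock=34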